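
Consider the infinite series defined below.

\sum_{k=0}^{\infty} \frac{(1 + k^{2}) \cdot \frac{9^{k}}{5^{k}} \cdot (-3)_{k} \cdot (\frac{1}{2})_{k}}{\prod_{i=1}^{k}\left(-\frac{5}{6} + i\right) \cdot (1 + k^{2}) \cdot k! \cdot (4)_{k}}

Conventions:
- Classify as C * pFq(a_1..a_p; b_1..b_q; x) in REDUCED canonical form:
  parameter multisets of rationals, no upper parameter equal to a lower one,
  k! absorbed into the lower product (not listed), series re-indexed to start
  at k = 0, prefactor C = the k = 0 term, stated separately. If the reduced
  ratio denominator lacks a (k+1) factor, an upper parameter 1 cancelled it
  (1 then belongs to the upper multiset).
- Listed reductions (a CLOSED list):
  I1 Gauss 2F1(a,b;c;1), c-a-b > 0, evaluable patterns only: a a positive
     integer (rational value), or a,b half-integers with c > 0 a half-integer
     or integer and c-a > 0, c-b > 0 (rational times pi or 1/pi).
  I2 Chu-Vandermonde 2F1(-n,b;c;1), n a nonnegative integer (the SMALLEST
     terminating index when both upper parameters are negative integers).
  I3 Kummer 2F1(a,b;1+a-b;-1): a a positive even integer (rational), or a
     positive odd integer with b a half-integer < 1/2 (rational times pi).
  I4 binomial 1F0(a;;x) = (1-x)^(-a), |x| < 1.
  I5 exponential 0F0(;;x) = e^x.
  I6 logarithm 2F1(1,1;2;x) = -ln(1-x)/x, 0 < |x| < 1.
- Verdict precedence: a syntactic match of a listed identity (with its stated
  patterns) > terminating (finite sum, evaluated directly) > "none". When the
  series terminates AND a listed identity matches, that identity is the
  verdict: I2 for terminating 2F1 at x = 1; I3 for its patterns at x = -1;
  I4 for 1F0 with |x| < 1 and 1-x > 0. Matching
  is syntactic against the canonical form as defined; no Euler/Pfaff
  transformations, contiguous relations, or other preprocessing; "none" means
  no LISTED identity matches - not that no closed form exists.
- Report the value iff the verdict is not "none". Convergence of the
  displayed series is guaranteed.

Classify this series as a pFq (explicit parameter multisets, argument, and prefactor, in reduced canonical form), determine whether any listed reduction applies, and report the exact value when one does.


Reduced: x = \frac{9}{5}, 2F2, upper = {-3, \frac{1}{2}}, lower = {\frac{1}{6}, 4}, C = 1. Verdict: terminating (-3 upstairs). 4 nonzero terms in all; added directly. Exact value: -\frac{126647}{91000}.

Key step: from the first term 1: the two geometric factors (C = 1, x = 9/5) combine into one argument.
Term ratio: r(k) = \frac{9}{5} * (k-3) (k+\frac{1}{2}) / [(k+\frac{1}{6}) (k+4) (k+1)] - rational; roots negated = parameters, x = \frac{9}{5}, C = 1.


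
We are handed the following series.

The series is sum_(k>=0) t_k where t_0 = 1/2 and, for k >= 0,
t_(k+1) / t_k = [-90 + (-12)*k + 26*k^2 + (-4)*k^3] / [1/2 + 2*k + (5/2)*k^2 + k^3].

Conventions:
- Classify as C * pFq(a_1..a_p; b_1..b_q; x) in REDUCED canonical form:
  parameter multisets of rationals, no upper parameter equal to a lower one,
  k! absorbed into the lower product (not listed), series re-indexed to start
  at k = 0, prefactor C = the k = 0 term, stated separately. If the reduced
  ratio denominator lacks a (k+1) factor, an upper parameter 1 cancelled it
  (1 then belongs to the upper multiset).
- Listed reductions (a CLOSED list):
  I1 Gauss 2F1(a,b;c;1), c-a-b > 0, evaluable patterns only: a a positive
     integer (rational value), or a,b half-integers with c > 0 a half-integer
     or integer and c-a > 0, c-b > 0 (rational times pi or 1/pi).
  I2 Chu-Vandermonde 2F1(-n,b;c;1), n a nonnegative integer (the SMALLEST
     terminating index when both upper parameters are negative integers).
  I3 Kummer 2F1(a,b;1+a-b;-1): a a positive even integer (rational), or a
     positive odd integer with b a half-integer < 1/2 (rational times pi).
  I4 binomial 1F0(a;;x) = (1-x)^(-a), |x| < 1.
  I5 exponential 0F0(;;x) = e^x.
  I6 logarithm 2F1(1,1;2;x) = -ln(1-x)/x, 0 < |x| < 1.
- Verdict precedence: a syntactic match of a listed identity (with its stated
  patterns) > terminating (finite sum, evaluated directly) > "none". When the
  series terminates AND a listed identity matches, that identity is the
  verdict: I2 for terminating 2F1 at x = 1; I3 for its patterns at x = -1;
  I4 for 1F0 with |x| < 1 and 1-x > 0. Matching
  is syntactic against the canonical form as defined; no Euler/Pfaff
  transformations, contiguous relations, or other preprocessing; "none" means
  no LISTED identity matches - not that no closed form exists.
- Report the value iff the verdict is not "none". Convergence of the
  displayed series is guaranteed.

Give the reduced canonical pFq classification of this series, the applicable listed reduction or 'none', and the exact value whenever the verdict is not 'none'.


With C = 1/2: the canonical form is 3F2(-5, -3, 3/2; 1/2, 1; -4). Verdict: terminating (-3 upstairs). 4 nonzero terms in all; added directly. Its exact value is -2259/2.

Key step: from the first term 1/2: the expanded ratio factors over Q; C = 1/2, roots give parameters.
Ratio: r(k) = (-4) * (k-5) (k-3) (k+3/2) / [(k+1/2) (k+1) (k+1)] - rational; roots negated = parameters, x = (-4), C = 1/2.


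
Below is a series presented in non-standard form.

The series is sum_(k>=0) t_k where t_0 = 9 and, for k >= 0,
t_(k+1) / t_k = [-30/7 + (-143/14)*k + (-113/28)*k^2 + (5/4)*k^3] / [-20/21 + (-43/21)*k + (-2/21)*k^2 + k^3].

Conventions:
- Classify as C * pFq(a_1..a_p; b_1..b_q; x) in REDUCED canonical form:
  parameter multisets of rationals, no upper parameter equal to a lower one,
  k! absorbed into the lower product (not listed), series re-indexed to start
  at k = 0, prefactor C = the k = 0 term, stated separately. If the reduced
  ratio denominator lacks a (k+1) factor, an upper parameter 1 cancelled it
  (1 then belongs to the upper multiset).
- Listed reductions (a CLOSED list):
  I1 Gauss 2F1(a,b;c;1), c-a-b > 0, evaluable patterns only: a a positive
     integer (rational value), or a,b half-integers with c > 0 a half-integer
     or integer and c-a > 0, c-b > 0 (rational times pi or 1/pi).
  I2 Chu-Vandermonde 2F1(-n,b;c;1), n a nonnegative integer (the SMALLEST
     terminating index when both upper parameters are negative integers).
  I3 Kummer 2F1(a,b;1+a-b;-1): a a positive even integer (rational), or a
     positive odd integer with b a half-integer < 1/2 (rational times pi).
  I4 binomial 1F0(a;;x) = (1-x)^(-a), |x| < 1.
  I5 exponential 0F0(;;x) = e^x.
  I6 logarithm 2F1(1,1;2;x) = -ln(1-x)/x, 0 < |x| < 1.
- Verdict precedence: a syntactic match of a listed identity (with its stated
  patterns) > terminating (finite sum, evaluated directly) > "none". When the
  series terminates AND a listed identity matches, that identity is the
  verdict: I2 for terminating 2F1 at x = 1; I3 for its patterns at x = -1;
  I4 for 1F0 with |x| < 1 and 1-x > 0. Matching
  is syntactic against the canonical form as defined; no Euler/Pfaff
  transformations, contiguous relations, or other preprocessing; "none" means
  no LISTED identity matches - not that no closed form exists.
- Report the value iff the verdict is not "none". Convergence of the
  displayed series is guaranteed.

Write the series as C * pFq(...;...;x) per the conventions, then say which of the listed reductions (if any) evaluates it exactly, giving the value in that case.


x = 5/4 here; the reduced form reads 2F1, upper {-5, 6/5}, lower {-5/3}, C = 9. Verdict: terminating. With -5 upstairs the series is a 6-term polynomial sum; evaluated term by term. Exact value: -83259/640.

Structural cue: from the first term 9: the parameter 4/7 appears in both the upper and lower lists and cancels.
Step ratio: r(k) = (5/4) * (k-5) (k+6/5) / [(k-5/3) (k+1)] - rational in k, leading ratio (5/4); with t_0 = 9, classification follows.


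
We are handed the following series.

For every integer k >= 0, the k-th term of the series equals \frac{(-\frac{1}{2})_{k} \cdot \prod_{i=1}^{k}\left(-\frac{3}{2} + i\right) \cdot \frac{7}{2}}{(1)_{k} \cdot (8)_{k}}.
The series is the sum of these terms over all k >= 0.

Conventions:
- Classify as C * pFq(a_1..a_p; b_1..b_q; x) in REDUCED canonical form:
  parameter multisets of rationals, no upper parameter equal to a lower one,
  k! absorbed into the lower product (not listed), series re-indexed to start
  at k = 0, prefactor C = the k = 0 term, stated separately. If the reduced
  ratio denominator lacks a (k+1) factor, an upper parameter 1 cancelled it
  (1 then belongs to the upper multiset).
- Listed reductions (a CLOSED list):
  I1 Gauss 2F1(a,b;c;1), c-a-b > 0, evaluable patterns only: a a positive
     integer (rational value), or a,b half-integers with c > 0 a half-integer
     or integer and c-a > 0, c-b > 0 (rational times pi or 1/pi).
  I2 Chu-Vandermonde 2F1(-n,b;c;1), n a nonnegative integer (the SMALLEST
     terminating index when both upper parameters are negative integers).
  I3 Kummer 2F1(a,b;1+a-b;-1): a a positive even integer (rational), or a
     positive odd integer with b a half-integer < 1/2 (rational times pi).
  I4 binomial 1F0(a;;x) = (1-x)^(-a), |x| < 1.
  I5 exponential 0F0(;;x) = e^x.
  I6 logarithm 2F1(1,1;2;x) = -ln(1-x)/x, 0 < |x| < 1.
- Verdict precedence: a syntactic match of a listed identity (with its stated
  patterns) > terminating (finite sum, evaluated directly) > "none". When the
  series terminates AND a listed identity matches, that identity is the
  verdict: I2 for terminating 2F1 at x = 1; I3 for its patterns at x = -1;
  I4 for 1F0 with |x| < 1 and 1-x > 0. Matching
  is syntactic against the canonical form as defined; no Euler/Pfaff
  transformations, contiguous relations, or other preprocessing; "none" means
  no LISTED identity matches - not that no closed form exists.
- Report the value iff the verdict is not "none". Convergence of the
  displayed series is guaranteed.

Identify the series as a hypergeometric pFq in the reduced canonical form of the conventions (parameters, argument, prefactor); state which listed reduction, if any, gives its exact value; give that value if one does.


At argument 1: a 2F1 with upper {-\frac{1}{2}, -\frac{1}{2}}, lower {8}, scaled by C = \frac{7}{2}. Verdict (x = 1): the half-integer Gauss pattern (I1) applies (x = 1; upper {-\frac{1}{2}, -\frac{1}{2}} half-integers, c = 8 in the evaluable pattern). Sum: \frac{469762048}{41409225} / \pi.

The tell: with t_0 = \frac{7}{2}, (1)_k (C = 7/2, x = 1) is k! itself.
Step ratio: r(k) = 1 * (k-\frac{1}{2}) (k-\frac{1}{2}) / [(k+8) (k+1)] - rational in k. x = 1; t_0 = \frac{7}{2}; negate the roots.


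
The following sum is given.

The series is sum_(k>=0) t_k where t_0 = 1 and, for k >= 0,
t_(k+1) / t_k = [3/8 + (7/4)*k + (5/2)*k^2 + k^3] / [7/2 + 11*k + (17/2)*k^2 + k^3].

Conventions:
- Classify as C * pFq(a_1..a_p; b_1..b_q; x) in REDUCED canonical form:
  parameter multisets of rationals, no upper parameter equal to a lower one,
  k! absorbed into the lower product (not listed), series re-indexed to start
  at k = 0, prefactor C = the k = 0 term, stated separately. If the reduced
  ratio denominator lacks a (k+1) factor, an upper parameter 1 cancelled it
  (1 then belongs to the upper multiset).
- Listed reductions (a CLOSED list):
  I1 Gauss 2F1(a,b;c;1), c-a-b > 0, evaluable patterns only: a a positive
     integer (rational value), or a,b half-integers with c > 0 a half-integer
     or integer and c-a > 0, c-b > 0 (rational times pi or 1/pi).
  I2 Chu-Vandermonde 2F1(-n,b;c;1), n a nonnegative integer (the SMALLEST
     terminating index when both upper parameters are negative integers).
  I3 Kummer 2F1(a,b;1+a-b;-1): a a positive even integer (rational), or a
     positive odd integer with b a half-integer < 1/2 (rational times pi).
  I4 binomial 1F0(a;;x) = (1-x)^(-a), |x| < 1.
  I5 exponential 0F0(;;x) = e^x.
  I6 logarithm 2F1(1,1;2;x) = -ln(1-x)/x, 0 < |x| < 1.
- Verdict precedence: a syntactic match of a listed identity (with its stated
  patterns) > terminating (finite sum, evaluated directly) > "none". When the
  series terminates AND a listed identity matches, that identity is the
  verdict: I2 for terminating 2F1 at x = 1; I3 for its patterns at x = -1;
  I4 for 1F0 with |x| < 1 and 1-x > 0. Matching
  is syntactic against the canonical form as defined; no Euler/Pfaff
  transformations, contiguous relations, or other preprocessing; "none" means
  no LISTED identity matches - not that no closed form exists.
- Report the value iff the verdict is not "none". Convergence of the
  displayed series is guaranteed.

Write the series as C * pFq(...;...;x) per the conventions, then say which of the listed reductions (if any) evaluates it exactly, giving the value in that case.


Classification (C = 1): 2F1 with upper {1/2, 3/2}, lower {7}, argument x = 1. Verdict: Gauss's theorem I1 (half-integer case) fires (x = 1; upper {1/2, 3/2} half-integers, c = 7 in the evaluable pattern). Value: (262144/72765) / pi.

Key step: x = 1 and the ratio is unreduced: k + 1/2 divides both sides (prefactor 1).
Adjacent-term ratio: r(k) = 1 * (k+1/2) (k+3/2) / [(k+7) (k+1)] - rational in k, leading ratio 1; with t_0 = 1, classification follows.


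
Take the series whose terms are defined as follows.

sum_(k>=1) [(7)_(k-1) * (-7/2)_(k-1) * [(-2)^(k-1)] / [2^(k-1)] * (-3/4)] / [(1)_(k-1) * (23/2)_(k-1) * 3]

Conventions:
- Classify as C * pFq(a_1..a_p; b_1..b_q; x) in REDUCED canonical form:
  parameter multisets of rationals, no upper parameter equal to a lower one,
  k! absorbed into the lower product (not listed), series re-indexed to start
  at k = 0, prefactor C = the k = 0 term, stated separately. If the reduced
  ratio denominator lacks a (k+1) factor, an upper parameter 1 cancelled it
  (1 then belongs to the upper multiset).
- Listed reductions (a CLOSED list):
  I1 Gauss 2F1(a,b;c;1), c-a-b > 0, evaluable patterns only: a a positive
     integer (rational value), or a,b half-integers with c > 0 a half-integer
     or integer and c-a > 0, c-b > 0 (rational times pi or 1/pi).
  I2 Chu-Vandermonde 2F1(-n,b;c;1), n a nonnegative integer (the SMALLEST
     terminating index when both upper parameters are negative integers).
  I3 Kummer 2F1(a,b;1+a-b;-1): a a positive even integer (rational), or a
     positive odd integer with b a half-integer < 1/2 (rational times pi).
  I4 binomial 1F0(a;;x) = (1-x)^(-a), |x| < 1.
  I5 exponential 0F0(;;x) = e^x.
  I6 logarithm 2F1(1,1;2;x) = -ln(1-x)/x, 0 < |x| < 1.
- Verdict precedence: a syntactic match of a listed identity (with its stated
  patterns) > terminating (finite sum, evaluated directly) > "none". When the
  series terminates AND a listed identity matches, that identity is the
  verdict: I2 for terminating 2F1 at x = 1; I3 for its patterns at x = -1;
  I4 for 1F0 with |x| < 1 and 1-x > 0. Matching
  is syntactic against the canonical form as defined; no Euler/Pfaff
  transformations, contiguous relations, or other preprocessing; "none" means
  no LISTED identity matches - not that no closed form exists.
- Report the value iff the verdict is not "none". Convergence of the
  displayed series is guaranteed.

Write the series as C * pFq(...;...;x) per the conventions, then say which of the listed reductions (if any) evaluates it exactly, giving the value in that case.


Key step: from the first term -1/4: (1)_k (prefactor -1/4) is k! itself.
Adjacent-term ratio: r(k) = (-1) * (k-7/2) (k+7) / [(k+23/2) (k+1)] - rational in k, leading ratio (-1); with t_0 = -1/4, classification follows.

x = -1 here; the reduced form reads 2F1, upper {-7/2, 7}, lower {23/2}, C = -1/4. Verdict: Kummer (I3) matches (x = -1; c = 23/2 equals 1+a-b for upper {-7/2, 7}: listed pattern). Value: (-14549535/33554432) * pi.


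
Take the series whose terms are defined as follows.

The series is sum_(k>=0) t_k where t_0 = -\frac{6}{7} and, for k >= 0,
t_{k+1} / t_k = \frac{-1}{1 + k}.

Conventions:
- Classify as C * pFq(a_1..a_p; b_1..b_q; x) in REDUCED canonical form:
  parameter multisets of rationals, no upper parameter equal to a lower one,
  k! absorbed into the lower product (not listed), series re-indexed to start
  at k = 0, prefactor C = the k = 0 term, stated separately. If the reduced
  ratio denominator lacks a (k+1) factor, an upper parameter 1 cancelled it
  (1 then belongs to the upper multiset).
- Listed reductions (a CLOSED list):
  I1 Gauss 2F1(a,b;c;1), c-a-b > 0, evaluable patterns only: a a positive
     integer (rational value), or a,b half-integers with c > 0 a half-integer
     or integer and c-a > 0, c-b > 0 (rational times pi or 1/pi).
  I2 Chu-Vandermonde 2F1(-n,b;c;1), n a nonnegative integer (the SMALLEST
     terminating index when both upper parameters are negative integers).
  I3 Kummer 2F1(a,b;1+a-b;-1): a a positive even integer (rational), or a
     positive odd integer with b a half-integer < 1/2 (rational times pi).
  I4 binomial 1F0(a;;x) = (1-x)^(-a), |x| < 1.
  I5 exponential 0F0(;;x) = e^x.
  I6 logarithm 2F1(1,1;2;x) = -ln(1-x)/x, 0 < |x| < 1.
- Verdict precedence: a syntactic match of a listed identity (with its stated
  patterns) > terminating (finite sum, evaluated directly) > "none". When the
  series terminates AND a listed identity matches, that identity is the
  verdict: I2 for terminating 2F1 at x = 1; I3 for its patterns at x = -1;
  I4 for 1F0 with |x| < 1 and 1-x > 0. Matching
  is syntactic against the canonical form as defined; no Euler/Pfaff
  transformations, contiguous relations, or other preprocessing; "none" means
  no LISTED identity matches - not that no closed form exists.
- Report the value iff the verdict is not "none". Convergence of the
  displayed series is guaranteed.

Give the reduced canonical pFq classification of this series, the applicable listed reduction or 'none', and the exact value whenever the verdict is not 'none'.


Classification (C = -\frac{6}{7}): 0F0 with upper {-}, lower {-}, argument x = -1. Verdict: the exponential series (I5) applies (the 0F0 exponential series at x = -1). Value: \left(-\frac{6}{7}\right) \cdot e^{-1}.

Key observation: from the first term -\frac{6}{7}: the expanded ratio factors over Q; C = -6/7, roots give parameters.
Step ratio: r(k) = -1 * 1 / [(k+1)] - rational in k, leading ratio -1; with t_0 = -\frac{6}{7}, classification follows.


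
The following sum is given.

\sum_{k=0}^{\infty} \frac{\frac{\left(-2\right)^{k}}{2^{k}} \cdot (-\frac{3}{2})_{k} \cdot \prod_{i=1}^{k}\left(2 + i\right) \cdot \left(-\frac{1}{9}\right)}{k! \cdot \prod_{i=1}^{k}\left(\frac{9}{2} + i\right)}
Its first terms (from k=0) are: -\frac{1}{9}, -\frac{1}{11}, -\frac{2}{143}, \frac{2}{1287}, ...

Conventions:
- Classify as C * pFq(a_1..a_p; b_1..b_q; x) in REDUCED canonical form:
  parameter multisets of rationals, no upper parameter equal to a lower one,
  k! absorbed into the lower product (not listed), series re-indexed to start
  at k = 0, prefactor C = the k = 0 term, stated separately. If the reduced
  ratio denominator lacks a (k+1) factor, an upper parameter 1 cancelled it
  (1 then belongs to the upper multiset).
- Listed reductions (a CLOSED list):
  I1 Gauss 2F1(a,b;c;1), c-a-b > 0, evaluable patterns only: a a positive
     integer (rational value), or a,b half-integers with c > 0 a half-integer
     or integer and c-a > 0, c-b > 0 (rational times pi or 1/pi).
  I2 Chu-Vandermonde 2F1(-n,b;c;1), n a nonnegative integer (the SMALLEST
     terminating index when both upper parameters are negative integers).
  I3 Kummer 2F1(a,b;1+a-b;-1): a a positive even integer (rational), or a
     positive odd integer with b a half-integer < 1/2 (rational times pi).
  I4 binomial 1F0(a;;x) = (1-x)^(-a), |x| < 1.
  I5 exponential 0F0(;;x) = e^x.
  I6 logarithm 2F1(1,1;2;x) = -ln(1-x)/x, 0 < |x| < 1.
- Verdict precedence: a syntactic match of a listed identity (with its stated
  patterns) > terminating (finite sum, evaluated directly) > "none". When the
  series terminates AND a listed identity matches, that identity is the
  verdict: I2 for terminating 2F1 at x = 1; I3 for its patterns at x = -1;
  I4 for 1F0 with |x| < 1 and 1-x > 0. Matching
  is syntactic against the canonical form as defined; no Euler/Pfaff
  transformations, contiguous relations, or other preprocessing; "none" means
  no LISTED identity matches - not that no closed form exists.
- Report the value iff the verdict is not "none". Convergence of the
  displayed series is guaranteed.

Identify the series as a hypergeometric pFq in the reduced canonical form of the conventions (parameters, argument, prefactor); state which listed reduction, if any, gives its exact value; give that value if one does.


Key step: x = -1 and the two k-th powers (C = -1/9) combine into one argument.
Term ratio: r(k) = -1 * (k-\frac{3}{2}) (k+3) / [(k+\frac{11}{2}) (k+1)] - rational in k, leading ratio -1; with t_0 = -\frac{1}{9}, classification follows.

x = -1 here; the reduced form reads 2F1, upper {-\frac{3}{2}, 3}, lower {\frac{11}{2}}, C = -\frac{1}{9}. Verdict: this is Kummer (I3) (x = -1; c = \frac{11}{2} equals 1+a-b for upper {-\frac{3}{2}, 3}: listed pattern). Its exact value is \left(-\frac{35}{512}\right) \cdot \pi.


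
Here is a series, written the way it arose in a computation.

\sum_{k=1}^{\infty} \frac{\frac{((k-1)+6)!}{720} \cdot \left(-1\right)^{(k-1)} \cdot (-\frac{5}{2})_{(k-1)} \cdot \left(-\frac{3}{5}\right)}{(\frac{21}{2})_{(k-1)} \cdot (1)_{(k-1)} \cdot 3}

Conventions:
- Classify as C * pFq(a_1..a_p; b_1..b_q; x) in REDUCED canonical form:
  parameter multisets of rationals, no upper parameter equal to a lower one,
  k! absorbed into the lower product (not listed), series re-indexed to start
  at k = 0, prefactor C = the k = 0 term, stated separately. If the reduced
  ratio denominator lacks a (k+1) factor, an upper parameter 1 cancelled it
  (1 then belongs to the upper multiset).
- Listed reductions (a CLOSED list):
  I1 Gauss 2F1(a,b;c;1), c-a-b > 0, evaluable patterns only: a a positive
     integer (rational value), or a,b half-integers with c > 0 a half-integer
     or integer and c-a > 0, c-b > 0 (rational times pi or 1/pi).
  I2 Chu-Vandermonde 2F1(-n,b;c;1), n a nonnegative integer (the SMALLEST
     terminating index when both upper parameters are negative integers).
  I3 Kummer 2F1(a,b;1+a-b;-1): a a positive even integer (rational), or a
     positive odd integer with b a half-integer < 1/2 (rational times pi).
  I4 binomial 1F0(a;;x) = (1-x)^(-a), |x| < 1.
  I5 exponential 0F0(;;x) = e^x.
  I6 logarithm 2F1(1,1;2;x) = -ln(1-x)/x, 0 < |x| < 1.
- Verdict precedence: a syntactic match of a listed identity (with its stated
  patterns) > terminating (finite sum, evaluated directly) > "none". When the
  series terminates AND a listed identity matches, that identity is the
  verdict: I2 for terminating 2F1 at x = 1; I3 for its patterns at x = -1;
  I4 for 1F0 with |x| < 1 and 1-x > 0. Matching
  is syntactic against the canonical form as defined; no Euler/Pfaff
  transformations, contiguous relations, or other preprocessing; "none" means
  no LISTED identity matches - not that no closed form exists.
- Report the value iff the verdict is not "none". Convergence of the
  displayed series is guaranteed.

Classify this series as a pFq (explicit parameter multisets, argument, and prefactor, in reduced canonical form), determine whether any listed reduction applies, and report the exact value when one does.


The series (x = -1) is 2F1: upper {-\frac{5}{2}, 7}, lower {\frac{21}{2}}, prefactor -\frac{1}{5}. Verdict: the Kummer evaluation I3 matches (x = -1; c = \frac{21}{2} equals 1+a-b for upper {-\frac{5}{2}, 7}: listed pattern). Sum: \left(-\frac{969969}{4194304}\right) \cdot \pi.

The tell: t_0 = -\frac{1}{5} here, and the factorial ratio (C = -1/5, x = -1) (k+a-1)!/(a-1)! is a rising factorial (a)_k.
Consecutive-term ratio: r(k) = -1 * (k-\frac{5}{2}) (k+7) / [(k+\frac{21}{2}) (k+1)] - rational; roots negated = parameters, x = -1, C = -\frac{1}{5}.


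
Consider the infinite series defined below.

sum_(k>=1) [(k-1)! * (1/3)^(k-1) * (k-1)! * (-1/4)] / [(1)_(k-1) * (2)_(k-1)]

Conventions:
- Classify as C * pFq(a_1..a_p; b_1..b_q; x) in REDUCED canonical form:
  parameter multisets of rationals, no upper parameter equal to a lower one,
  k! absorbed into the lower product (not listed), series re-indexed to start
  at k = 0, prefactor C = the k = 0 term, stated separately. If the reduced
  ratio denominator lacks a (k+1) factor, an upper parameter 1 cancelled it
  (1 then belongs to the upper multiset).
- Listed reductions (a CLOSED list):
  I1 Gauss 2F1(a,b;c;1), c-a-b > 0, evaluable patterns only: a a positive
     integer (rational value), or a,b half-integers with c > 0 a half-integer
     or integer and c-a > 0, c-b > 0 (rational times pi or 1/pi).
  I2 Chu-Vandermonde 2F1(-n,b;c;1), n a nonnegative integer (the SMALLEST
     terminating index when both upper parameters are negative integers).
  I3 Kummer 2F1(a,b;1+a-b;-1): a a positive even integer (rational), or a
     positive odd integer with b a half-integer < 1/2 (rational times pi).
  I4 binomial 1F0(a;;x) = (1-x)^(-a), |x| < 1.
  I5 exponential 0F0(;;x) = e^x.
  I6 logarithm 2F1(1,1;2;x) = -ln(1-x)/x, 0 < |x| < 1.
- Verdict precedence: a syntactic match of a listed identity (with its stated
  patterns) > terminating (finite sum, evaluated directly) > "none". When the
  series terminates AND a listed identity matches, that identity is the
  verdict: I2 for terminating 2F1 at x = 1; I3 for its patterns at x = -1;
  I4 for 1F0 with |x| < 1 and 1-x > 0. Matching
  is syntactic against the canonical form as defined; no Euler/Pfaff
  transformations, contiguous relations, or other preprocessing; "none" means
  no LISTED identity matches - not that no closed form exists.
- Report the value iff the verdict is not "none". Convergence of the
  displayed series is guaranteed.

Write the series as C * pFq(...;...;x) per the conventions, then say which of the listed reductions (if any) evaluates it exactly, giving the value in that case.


Canonical form: C = -1/4 times 2F1 with upper {1, 1}, lower {2}, x = 1/3. Verdict at x = 1/3: the I6 logarithm reduction matches (the logarithm: parameters (1,1;2), x = 1/3). Exact value: (3/4) * ln(2/3).

Key observation: from the first term -1/4: the factorial ratio (prefactor -1/4) (k+a-1)!/(a-1)! is a rising factorial (a)_k.
Consecutive-term ratio: r(k) = (1/3) * (k+1) (k+1) / [(k+2) (k+1)] ; factor over Q: parameters, x = (1/3), and C = -1/4.


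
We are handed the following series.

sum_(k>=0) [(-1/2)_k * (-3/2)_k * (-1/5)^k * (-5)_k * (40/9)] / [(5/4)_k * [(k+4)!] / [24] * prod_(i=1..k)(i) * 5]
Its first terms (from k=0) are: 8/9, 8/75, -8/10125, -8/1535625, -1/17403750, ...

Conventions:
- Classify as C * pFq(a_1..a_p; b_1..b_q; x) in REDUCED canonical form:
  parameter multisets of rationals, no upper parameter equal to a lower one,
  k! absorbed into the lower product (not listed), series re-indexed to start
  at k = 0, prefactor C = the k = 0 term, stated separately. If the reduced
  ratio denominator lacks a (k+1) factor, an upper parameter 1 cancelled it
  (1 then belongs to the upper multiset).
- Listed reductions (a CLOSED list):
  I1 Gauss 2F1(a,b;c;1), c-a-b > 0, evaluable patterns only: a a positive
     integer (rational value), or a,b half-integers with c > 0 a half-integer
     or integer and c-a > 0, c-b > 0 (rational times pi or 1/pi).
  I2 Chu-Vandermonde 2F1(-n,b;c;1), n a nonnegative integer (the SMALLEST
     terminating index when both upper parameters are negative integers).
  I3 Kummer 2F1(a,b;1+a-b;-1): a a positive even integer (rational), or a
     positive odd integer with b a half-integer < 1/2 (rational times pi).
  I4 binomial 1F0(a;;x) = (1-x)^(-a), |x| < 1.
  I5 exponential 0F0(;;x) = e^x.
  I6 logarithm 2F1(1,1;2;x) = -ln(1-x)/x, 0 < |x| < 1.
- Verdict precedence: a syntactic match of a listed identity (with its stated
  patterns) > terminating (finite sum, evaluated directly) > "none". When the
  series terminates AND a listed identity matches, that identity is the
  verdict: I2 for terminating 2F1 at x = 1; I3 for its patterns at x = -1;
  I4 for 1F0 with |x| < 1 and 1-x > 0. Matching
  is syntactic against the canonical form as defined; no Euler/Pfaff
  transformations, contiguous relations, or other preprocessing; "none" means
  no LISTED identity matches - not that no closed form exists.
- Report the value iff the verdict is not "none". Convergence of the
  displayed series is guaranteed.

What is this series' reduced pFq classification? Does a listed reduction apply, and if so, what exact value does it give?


Classification (C = 8/9): 3F2 with upper {-5, -3/2, -1/2}, lower {5/4, 5}, argument x = -1/5. Verdict: terminating. (-5)_k vanishes past k = 5, leaving a 6-term sum, computed directly. Sum: 755396/759375.

First insight: x = (-1/5) and the constant factors (C = 8/9) combine into one prefactor.
Adjacent-term ratio: r(k) = (-1/5) * (k-5) (k-3/2) (k-1/2) / [(k+5/4) (k+5) (k+1)] - rational in k, leading ratio (-1/5); with t_0 = 8/9, classification follows.


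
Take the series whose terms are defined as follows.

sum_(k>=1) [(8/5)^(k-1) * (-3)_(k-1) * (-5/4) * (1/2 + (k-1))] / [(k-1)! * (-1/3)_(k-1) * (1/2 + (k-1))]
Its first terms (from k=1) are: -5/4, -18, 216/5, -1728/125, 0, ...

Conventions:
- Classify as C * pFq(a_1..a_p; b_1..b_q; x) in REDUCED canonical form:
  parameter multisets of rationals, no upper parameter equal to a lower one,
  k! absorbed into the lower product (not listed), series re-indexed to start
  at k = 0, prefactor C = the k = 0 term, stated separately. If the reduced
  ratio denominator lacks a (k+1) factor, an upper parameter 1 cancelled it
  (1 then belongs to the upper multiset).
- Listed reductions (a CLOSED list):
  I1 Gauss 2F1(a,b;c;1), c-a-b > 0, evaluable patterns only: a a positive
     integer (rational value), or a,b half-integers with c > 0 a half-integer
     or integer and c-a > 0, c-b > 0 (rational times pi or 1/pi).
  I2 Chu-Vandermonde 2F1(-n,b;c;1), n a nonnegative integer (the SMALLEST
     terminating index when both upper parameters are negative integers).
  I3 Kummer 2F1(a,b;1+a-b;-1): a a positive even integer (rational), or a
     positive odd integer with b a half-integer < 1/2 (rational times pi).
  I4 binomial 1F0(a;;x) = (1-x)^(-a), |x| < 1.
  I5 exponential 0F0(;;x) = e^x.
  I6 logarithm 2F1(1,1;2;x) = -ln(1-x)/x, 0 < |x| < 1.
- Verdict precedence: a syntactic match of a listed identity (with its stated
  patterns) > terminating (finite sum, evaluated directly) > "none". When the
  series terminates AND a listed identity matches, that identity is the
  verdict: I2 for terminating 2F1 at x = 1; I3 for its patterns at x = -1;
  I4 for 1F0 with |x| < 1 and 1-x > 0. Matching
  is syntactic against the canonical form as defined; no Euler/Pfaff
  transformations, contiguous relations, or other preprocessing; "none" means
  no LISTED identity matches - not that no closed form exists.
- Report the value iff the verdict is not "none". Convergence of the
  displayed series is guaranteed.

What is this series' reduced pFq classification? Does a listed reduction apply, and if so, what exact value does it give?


At argument 8/5: a 1F1 with upper {-3}, lower {-1/3}, scaled by C = -5/4. Verdict: terminating. (-3)_k vanishes past k = 3, leaving a 4-term sum, computed directly. Its exact value is 5063/500.

First insight: t_0 = -5/4 here, and k + 1/2 divides numerator and denominator alike; C = -5/4 after cancelling.
Ratio: r(k) = (8/5) * (k-3) / [(k-1/3) (k+1)] - rational; roots negated = parameters, x = (8/5), C = -5/4.


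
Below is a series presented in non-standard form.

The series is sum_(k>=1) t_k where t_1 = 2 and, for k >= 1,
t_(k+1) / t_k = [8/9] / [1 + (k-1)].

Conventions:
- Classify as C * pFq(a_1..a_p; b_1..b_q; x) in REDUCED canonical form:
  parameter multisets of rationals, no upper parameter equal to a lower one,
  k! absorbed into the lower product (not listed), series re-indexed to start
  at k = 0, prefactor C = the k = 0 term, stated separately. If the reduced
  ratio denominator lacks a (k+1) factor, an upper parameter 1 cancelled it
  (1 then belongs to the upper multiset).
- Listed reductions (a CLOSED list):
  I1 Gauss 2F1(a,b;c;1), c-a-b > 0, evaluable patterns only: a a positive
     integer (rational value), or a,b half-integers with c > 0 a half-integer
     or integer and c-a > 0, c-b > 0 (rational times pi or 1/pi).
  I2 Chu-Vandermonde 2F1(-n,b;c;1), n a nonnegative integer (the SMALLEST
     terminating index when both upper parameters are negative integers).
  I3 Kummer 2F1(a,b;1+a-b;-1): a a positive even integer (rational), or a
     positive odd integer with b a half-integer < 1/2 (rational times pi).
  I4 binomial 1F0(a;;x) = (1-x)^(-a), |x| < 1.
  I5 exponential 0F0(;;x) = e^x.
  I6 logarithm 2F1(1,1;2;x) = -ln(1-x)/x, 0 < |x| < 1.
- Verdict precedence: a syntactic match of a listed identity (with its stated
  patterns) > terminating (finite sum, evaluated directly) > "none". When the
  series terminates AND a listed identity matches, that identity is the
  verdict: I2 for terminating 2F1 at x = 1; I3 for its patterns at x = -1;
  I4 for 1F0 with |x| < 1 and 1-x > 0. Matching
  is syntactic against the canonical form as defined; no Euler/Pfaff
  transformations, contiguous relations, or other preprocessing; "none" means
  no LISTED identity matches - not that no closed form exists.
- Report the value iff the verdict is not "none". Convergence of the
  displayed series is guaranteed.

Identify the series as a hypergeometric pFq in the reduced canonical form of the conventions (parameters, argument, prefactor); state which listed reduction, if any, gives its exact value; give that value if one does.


Prefactor 2, argument 8/9: 0F0 with upper {-} over lower {-}. Verdict (x = 8/9): exponential (I5) applies (the 0F0 exponential series at x = 8/9). Sum: 2 * e^(8/9).

Structural cue: t_0 being 2, factor the ratio over Q (C = 2): negated roots = parameters.
Consecutive-term ratio: r(k) = (8/9) * 1 / [(k+1)] - rational in k, leading ratio (8/9); with t_0 = 2, classification follows.


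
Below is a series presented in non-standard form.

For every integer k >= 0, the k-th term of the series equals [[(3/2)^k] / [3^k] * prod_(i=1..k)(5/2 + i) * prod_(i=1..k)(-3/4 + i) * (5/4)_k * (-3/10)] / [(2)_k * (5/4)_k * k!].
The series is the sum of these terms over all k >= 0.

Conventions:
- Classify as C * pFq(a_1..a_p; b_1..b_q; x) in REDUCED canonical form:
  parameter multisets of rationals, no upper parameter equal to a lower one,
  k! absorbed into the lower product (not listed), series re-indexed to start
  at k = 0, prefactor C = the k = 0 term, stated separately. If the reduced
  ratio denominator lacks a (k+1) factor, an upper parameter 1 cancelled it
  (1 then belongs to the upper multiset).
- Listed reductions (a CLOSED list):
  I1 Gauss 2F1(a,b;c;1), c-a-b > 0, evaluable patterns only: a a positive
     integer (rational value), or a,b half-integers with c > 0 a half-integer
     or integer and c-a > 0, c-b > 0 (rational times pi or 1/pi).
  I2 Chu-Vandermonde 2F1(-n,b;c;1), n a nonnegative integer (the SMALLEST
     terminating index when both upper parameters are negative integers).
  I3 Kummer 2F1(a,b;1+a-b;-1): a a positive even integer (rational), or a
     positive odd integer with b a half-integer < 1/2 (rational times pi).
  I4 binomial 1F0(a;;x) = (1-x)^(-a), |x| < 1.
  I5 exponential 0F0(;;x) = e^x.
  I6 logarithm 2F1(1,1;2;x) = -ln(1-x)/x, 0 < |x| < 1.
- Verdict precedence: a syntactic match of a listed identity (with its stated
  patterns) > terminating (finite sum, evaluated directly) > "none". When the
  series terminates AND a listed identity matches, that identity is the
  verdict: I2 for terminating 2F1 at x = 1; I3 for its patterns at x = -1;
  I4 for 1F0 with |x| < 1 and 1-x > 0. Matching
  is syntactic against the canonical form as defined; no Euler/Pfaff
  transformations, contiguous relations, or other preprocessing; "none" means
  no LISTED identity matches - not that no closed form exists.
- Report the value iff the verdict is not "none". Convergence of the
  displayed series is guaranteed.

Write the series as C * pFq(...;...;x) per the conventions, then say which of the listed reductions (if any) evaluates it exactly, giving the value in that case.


First insight: x = (1/2) and the running product (C = -3/10, x = 1/2) telescopes to a rising factorial.
Term ratio: r(k) = (1/2) * (k+1/4) (k+7/2) / [(k+2) (k+1)] - rational; roots negated = parameters, x = (1/2), C = -3/10.

This is -3/10 * 2F1(1/4, 7/2; 2; 1/2) in reduced canonical form. Verdict: none. No listed pattern accepts 2F1(1/4, 7/2; 2; 1/2).


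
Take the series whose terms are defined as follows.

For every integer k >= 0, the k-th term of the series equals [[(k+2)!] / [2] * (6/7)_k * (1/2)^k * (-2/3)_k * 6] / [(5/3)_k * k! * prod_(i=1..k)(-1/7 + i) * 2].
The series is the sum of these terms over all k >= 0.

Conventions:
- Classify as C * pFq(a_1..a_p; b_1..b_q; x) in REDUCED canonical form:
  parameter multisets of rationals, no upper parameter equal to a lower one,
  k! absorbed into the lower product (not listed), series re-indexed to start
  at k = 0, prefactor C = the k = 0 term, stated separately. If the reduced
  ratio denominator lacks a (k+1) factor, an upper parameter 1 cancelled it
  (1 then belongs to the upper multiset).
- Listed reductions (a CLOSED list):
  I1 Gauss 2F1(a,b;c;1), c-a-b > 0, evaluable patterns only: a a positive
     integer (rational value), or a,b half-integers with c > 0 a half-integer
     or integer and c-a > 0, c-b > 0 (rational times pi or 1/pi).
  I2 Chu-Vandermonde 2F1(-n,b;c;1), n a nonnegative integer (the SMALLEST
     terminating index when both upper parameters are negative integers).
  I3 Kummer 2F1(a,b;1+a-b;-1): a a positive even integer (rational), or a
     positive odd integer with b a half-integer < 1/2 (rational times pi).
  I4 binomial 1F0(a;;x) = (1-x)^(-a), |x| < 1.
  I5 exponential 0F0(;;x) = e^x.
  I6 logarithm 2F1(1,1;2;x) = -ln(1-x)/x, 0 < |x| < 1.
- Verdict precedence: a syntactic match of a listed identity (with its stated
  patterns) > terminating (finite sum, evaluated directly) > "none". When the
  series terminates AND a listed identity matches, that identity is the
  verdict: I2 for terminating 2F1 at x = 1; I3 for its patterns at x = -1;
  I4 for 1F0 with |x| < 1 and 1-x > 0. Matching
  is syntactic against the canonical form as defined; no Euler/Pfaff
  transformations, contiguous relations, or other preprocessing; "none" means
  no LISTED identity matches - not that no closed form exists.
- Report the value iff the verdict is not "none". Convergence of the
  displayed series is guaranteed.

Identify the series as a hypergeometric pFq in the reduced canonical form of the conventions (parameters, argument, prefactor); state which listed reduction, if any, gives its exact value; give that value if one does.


Canonical form: C = 3 times 2F1 with upper {-2/3, 3}, lower {5/3}, x = 1/2. Verdict: none. No listed pattern accepts 2F1(-2/3, 3; 5/3; 1/2).

Key step: from the first term 3: the lower running product (C = 3, x = 1/2) is a rising factorial.
Ratio: r(k) = (1/2) * (k-2/3) (k+3) / [(k+5/3) (k+1)] - rational; roots negated = parameters, x = (1/2), C = 3.


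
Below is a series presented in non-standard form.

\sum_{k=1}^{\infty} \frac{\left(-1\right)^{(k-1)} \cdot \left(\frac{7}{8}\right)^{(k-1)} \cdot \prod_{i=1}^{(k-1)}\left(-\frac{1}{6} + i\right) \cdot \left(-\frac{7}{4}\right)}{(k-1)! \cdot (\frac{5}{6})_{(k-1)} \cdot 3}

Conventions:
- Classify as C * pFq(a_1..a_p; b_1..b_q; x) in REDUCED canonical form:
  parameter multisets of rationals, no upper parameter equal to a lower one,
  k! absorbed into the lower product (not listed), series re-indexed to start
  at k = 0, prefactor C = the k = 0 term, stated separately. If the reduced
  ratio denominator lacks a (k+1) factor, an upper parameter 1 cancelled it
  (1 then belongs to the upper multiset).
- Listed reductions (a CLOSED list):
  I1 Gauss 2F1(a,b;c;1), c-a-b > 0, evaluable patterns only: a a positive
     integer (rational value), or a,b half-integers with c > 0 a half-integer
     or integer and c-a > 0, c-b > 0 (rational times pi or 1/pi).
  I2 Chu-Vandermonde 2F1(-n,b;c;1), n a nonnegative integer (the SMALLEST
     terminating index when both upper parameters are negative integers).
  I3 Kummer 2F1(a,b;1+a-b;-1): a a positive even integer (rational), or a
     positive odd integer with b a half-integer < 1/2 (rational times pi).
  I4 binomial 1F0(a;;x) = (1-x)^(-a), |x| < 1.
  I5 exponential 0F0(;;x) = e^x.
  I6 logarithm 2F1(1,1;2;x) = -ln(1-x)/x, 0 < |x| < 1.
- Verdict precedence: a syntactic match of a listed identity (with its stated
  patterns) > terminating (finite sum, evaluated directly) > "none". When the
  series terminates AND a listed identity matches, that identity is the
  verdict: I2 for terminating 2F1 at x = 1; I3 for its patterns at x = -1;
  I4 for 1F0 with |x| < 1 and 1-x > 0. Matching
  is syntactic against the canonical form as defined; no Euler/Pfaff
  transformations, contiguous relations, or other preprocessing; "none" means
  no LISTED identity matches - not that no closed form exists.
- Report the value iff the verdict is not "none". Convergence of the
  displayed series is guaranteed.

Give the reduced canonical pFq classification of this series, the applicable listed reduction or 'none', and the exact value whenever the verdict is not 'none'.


This is -\frac{7}{12} * 0F0(-; -; -\frac{7}{8}) in reduced canonical form. Verdict: the I5 exponential reduction applies (the 0F0 exponential series at x = -\frac{7}{8}). Value: \left(-\frac{7}{12}\right) \cdot e^{-\frac{7}{8}}.

Structural cue: t_0 being -\frac{7}{12}, the (-1)^k factor (prefactor -7/12) folds into the argument's sign.
Consecutive-term ratio: r(k) = -\frac{7}{8} * 1 / [(k+1)] - rational in k. x = -\frac{7}{8}; t_0 = -\frac{7}{12}; negate the roots.
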